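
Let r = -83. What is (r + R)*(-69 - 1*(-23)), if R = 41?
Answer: 1932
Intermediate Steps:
(r + R)*(-69 - 1*(-23)) = (-83 + 41)*(-69 - 1*(-23)) = -42*(-69 + 23) = -42*(-46) = 1932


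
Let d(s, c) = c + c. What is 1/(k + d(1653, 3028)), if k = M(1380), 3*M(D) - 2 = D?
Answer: 3/19550 ≈ 0.00015345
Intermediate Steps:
M(D) = ⅔ + D/3
k = 1382/3 (k = ⅔ + (⅓)*1380 = ⅔ + 460 = 1382/3 ≈ 460.67)
d(s, c) = 2*c
1/(k + d(1653, 3028)) = 1/(1382/3 + 2*3028) = 1/(1382/3 + 6056) = 1/(19550/3) = 3/19550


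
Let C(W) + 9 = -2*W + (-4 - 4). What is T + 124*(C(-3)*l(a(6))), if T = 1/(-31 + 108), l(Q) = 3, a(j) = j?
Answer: -315083/77 ≈ -4092.0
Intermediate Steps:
T = 1/77 ≈ 0.012987
C(W) = -17 - 2*W (C(W) = -9 + (-2*W + (-4 - 4)) = -9 + (-2*W - 8) = -9 + (-8 - 2*W) = -17 - 2*W)
T + 124*(C(-3)*l(a(6))) = 1/77 + 124*((-17 - 2*(-3))*3) = 1/77 + 124*((-17 + 6)*3) = 1/77 + 124*(-11*3) = 1/77 + 124*(-33) = 1/77 - 4092 = -315083/77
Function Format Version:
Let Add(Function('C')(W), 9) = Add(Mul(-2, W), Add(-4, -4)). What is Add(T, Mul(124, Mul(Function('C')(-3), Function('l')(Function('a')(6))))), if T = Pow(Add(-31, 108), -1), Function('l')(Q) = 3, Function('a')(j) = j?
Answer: Rational(-315083, 77) ≈ -4092.0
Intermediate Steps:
T = Rational(1, 77) (T = Pow(77, -1) = Rational(1, 77) ≈ 0.012987)
Function('C')(W) = Add(-17, Mul(-2, W)) (Function('C')(W) = Add(-9, Add(Mul(-2, W), Add(-4, -4))) = Add(-9, Add(Mul(-2, W), -8)) = Add(-9, Add(-8, Mul(-2, W))) = Add(-17, Mul(-2, W)))
Add(T, Mul(124, Mul(Function('C')(-3), Function('l')(Function('a')(6))))) = Add(Rational(1, 77), Mul(124, Mul(Add(-17, Mul(-2, -3)), 3))) = Add(Rational(1, 77), Mul(124, Mul(Add(-17, 6), 3))) = Add(Rational(1, 77), Mul(124, Mul(-11, 3))) = Add(Rational(1, 77), Mul(124, -33)) = Add(Rational(1, 77), -4092) = Rational(-315083, 77)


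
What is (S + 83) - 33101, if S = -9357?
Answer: -42375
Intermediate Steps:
(S + 83) - 33101 = (-9357 + 83) - 33101 = -9274 - 33101 = -42375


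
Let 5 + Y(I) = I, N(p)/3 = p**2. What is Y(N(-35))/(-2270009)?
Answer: -3670/2270009 ≈ -0.0016167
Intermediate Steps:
N(p) = 3*p**2
Y(I) = -5 + I
Y(N(-35))/(-2270009) = (-5 + 3*(-35)**2)/(-2270009) = (-5 + 3*1225)*(-1/2270009) = (-5 + 3675)*(-1/2270009) = 3670*(-1/2270009) = -3670/2270009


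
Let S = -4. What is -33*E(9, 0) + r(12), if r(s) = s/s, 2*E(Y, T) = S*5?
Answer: 331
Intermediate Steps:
E(Y, T) = -10 (E(Y, T) = (-4*5)/2 = (½)*(-20) = -10)
r(s) = 1
-33*E(9, 0) + r(12) = -33*(-10) + 1 = 330 + 1 = 331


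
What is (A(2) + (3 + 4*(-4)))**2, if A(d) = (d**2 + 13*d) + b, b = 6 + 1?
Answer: 576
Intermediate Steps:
b = 7
A(d) = 7 + d**2 + 13*d (A(d) = (d**2 + 13*d) + 7 = 7 + d**2 + 13*d)
(A(2) + (3 + 4*(-4)))**2 = ((7 + 2**2 + 13*2) + (3 + 4*(-4)))**2 = ((7 + 4 + 26) + (3 - 16))**2 = (37 - 13)**2 = 24**2 = 576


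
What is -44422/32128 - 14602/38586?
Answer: -545800087/309922752 ≈ -1.7611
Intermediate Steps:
-44422/32128 - 14602/38586 = -44422*1/32128 - 14602*1/38586 = -22211/16064 - 7301/19293 = -545800087/309922752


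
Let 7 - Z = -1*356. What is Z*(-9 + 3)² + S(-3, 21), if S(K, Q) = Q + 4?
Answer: 13093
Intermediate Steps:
S(K, Q) = 4 + Q
Z = 363 (Z = 7 - (-1)*356 = 7 - 1*(-356) = 7 + 356 = 363)
Z*(-9 + 3)² + S(-3, 21) = 363*(-9 + 3)² + (4 + 21) = 363*(-6)² + 25 = 363*36 + 25 = 13068 + 25 = 13093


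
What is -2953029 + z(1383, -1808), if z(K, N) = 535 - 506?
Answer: -2953000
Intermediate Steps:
z(K, N) = 29
-2953029 + z(1383, -1808) = -2953029 + 29 = -2953000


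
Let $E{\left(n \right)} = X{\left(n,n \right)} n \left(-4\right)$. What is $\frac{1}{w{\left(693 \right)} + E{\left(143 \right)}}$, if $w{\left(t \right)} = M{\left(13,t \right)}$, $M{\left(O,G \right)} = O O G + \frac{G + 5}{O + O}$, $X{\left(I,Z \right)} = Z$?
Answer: $\frac{13}{459522} \approx 2.829 \cdot 10^{-5}$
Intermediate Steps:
$M{\left(O,G \right)} = G O^{2} + \frac{5 + G}{2 O}$ ($M{\left(O,G \right)} = O^{2} G + \frac{5 + G}{2 O} = G O^{2} + \left(5 + G\right) \frac{1}{2 O} = G O^{2} + \frac{5 + G}{2 O}$)
$w{\left(t \right)} = \frac{5}{26} + \frac{4395 t}{26}$ ($w{\left(t \right)} = \frac{5 + t + 2 t 13^{3}}{2 \cdot 13} = \frac{1}{2} \cdot \frac{1}{13} \left(5 + t + 2 t 2197\right) = \frac{1}{2} \cdot \frac{1}{13} \left(5 + t + 4394 t\right) = \frac{1}{2} \cdot \frac{1}{13} \left(5 + 4395 t\right) = \frac{5}{26} + \frac{4395 t}{26}$)
$E{\left(n \right)} = - 4 n^{2}$ ($E{\left(n \right)} = n n \left(-4\right) = n^{2} \left(-4\right) = - 4 n^{2}$)
$\frac{1}{w{\left(693 \right)} + E{\left(143 \right)}} = \frac{1}{\left(\frac{5}{26} + \frac{4395}{26} \cdot 693\right) - 4 \cdot 143^{2}} = \frac{1}{\left(\frac{5}{26} + \frac{3045735}{26}\right) - 81796} = \frac{1}{\frac{1522870}{13} - 81796} = \frac{1}{\frac{459522}{13}} = \frac{13}{459522}$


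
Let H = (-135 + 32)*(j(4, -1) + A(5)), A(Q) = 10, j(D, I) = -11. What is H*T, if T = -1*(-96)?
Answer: 9888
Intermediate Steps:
T = 96
H = 103 (H = (-135 + 32)*(-11 + 10) = -103*(-1) = 103)
H*T = 103*96 = 9888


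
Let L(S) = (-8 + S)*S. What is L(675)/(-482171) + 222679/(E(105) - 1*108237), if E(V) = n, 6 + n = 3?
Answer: -156101710109/52190189040 ≈ -2.9910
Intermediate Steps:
n = -3 (n = -6 + 3 = -3)
L(S) = S*(-8 + S)
E(V) = -3
L(675)/(-482171) + 222679/(E(105) - 1*108237) = (675*(-8 + 675))/(-482171) + 222679/(-3 - 1*108237) = (675*667)*(-1/482171) + 222679/(-3 - 108237) = 450225*(-1/482171) + 222679/(-108240) = -450225/482171 + 222679*(-1/108240) = -450225/482171 - 222679/108240 = -156101710109/52190189040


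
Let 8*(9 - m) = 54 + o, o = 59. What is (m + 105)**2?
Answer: 638401/64 ≈ 9975.0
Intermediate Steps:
m = -41/8 (m = 9 - (54 + 59)/8 = 9 - 1/8*113 = 9 - 113/8 = -41/8 ≈ -5.1250)
(m + 105)**2 = (-41/8 + 105)**2 = (799/8)**2 = 638401/64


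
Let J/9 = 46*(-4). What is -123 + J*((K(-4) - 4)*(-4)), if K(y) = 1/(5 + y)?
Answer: -19995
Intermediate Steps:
J = -1656 (J = 9*(46*(-4)) = 9*(-184) = -1656)
-123 + J*((K(-4) - 4)*(-4)) = -123 - 1656*(1/(5 - 4) - 4)*(-4) = -123 - 1656*(1/1 - 4)*(-4) = -123 - 1656*(1 - 4)*(-4) = -123 - (-4968)*(-4) = -123 - 1656*12 = -123 - 19872 = -19995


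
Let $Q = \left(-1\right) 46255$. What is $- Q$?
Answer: $46255$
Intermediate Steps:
$Q = -46255$
$- Q = \left(-1\right) \left(-46255\right) = 46255$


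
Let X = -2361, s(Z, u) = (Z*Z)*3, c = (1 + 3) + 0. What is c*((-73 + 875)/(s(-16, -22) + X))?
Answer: -3208/1593 ≈ -2.0138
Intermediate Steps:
c = 4 (c = 4 + 0 = 4)
s(Z, u) = 3*Z**2 (s(Z, u) = Z**2*3 = 3*Z**2)
c*((-73 + 875)/(s(-16, -22) + X)) = 4*((-73 + 875)/(3*(-16)**2 - 2361)) = 4*(802/(3*256 - 2361)) = 4*(802/(768 - 2361)) = 4*(802/(-1593)) = 4*(802*(-1/1593)) = 4*(-802/1593) = -3208/1593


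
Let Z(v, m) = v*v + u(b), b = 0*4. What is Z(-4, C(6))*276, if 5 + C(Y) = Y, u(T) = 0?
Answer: 4416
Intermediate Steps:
b = 0
C(Y) = -5 + Y
Z(v, m) = v² (Z(v, m) = v*v + 0 = v² + 0 = v²)
Z(-4, C(6))*276 = (-4)²*276 = 16*276 = 4416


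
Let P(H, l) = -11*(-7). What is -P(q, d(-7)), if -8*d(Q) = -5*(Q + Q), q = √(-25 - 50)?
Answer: -77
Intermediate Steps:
q = 5*I*√3 (q = √(-75) = 5*I*√3 ≈ 8.6602*I)
d(Q) = 5*Q/4 (d(Q) = -(-5)*(Q + Q)/8 = -(-5)*2*Q/8 = -(-5)*Q/4 = 5*Q/4)
P(H, l) = 77
-P(q, d(-7)) = -1*77 = -77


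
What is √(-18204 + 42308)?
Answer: 2*√6026 ≈ 155.25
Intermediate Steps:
√(-18204 + 42308) = √24104 = 2*√6026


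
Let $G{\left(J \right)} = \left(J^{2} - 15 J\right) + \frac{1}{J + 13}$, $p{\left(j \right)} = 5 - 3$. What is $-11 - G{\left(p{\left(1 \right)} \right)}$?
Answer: $\frac{224}{15} \approx 14.933$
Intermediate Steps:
$p{\left(j \right)} = 2$ ($p{\left(j \right)} = 5 - 3 = 2$)
$G{\left(J \right)} = J^{2} + \frac{1}{13 + J} - 15 J$ ($G{\left(J \right)} = \left(J^{2} - 15 J\right) + \frac{1}{13 + J} = J^{2} + \frac{1}{13 + J} - 15 J$)
$-11 - G{\left(p{\left(1 \right)} \right)} = -11 - \frac{1 + 2^{3} - 390 - 2 \cdot 2^{2}}{13 + 2} = -11 - \frac{1 + 8 - 390 - 8}{15} = -11 - \frac{1}{15} \left(-389\right) = -11 - - \frac{389}{15} = -11 + \frac{389}{15} = \frac{224}{15}$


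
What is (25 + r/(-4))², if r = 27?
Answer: 5329/16 ≈ 333.06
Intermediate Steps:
(25 + r/(-4))² = (25 + 27/(-4))² = (25 + 27*(-¼))² = (25 - 27/4)² = (73/4)² = 5329/16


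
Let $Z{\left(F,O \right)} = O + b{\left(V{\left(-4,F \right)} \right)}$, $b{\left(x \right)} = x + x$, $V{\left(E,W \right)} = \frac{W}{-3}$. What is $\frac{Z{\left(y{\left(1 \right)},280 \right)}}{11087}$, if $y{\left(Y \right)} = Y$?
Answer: $\frac{838}{33261} \approx 0.025195$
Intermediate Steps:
$V{\left(E,W \right)} = - \frac{W}{3}$ ($V{\left(E,W \right)} = W \left(- \frac{1}{3}\right) = - \frac{W}{3}$)
$b{\left(x \right)} = 2 x$
$Z{\left(F,O \right)} = O - \frac{2 F}{3}$ ($Z{\left(F,O \right)} = O + 2 \left(- \frac{F}{3}\right) = O - \frac{2 F}{3}$)
$\frac{Z{\left(y{\left(1 \right)},280 \right)}}{11087} = \frac{280 - \frac{2}{3}}{11087} = \left(280 - \frac{2}{3}\right) \frac{1}{11087} = \frac{838}{3} \cdot \frac{1}{11087} = \frac{838}{33261}$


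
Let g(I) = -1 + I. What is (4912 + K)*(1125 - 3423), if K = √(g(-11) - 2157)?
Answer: -11287776 - 6894*I*√241 ≈ -1.1288e+7 - 1.0702e+5*I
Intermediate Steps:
K = 3*I*√241 (K = √((-1 - 11) - 2157) = √(-12 - 2157) = √(-2169) = 3*I*√241 ≈ 46.573*I)
(4912 + K)*(1125 - 3423) = (4912 + 3*I*√241)*(1125 - 3423) = (4912 + 3*I*√241)*(-2298) = -11287776 - 6894*I*√241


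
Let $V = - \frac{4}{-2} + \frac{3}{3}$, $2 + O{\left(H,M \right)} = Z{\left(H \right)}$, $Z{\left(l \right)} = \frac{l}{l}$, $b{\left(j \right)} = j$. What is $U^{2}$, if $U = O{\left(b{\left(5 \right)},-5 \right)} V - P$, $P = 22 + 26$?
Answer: $2601$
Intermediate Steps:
$Z{\left(l \right)} = 1$
$O{\left(H,M \right)} = -1$ ($O{\left(H,M \right)} = -2 + 1 = -1$)
$P = 48$
$V = 3$ ($V = \left(-4\right) \left(- \frac{1}{2}\right) + 3 \cdot \frac{1}{3} = 2 + 1 = 3$)
$U = -51$ ($U = \left(-1\right) 3 - 48 = -3 - 48 = -51$)
$U^{2} = \left(-51\right)^{2} = 2601$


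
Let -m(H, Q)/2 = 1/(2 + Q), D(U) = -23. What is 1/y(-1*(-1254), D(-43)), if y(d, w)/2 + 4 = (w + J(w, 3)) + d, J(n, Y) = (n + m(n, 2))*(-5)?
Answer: 1/2689 ≈ 0.00037189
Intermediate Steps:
m(H, Q) = -2/(2 + Q)
J(n, Y) = 5/2 - 5*n (J(n, Y) = (n - 2/(2 + 2))*(-5) = (n - 2/4)*(-5) = (n - 2*¼)*(-5) = (n - ½)*(-5) = (-½ + n)*(-5) = 5/2 - 5*n)
y(d, w) = -3 - 8*w + 2*d (y(d, w) = -8 + 2*((w + (5/2 - 5*w)) + d) = -8 + 2*((5/2 - 4*w) + d) = -8 + 2*(5/2 + d - 4*w) = -8 + (5 - 8*w + 2*d) = -3 - 8*w + 2*d)
1/y(-1*(-1254), D(-43)) = 1/(-3 - 8*(-23) + 2*(-1*(-1254))) = 1/(-3 + 184 + 2*1254) = 1/(-3 + 184 + 2508) = 1/2689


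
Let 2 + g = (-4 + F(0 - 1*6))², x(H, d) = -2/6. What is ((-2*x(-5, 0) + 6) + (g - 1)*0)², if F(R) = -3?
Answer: 400/9 ≈ 44.444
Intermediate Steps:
x(H, d) = -⅓ (x(H, d) = -2*⅙ = -⅓)
g = 47 (g = -2 + (-4 - 3)² = -2 + (-7)² = -2 + 49 = 47)
((-2*x(-5, 0) + 6) + (g - 1)*0)² = ((-2*(-⅓) + 6) + (47 - 1)*0)² = ((⅔ + 6) + 46*0)² = (20/3 + 0)² = (20/3)² = 400/9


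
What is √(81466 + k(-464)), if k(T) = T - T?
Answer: 23*√154 ≈ 285.42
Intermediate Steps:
k(T) = 0
√(81466 + k(-464)) = √(81466 + 0) = √81466 = 23*√154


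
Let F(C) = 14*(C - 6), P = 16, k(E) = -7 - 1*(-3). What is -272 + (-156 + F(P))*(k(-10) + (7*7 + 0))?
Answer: -992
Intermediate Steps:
k(E) = -4 (k(E) = -7 + 3 = -4)
F(C) = -84 + 14*C (F(C) = 14*(-6 + C) = -84 + 14*C)
-272 + (-156 + F(P))*(k(-10) + (7*7 + 0)) = -272 + (-156 + (-84 + 14*16))*(-4 + (7*7 + 0)) = -272 + (-156 + (-84 + 224))*(-4 + (49 + 0)) = -272 + (-156 + 140)*(-4 + 49) = -272 - 16*45 = -272 - 720 = -992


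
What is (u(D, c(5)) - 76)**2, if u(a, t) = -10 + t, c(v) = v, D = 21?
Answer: 6561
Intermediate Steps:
(u(D, c(5)) - 76)**2 = ((-10 + 5) - 76)**2 = (-5 - 76)**2 = (-81)**2 = 6561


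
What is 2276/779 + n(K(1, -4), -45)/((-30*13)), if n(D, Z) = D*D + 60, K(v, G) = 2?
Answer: 418892/151905 ≈ 2.7576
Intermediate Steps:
n(D, Z) = 60 + D² (n(D, Z) = D² + 60 = 60 + D²)
2276/779 + n(K(1, -4), -45)/((-30*13)) = 2276/779 + (60 + 2²)/((-30*13)) = 2276*(1/779) + (60 + 4)/(-390) = 2276/779 + 64*(-1/390) = 2276/779 - 32/195 = 418892/151905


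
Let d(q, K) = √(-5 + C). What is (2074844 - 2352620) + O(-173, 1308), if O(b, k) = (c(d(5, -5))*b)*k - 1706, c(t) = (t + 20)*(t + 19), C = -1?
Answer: -84909698 - 8825076*I*√6 ≈ -8.491e+7 - 2.1617e+7*I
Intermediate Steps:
d(q, K) = I*√6 (d(q, K) = √(-5 - 1) = √(-6) = I*√6)
c(t) = (19 + t)*(20 + t) (c(t) = (20 + t)*(19 + t) = (19 + t)*(20 + t))
O(b, k) = -1706 + b*k*(374 + 39*I*√6) (O(b, k) = ((380 + (I*√6)² + 39*(I*√6))*b)*k - 1706 = ((380 - 6 + 39*I*√6)*b)*k - 1706 = ((374 + 39*I*√6)*b)*k - 1706 = (b*(374 + 39*I*√6))*k - 1706 = b*k*(374 + 39*I*√6) - 1706 = -1706 + b*k*(374 + 39*I*√6))
(2074844 - 2352620) + O(-173, 1308) = (2074844 - 2352620) + (-1706 - 173*1308*(374 + 39*I*√6)) = -277776 + (-1706 + (-84630216 - 8825076*I*√6)) = -277776 + (-84631922 - 8825076*I*√6) = -84909698 - 8825076*I*√6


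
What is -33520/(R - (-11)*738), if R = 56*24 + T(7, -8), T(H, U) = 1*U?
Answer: -16760/4727 ≈ -3.5456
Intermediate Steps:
T(H, U) = U
R = 1336 (R = 56*24 - 8 = 1344 - 8 = 1336)
-33520/(R - (-11)*738) = -33520/(1336 - (-11)*738) = -33520/(1336 - 1*(-8118)) = -33520/(1336 + 8118) = -33520/9454 = -33520*1/9454 = -16760/4727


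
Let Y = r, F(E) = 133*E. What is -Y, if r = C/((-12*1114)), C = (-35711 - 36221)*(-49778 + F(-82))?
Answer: 181880062/557 ≈ 3.2654e+5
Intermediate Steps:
C = 4365121488 (C = (-35711 - 36221)*(-49778 + 133*(-82)) = -71932*(-49778 - 10906) = -71932*(-60684) = 4365121488)
r = -181880062/557 (r = 4365121488/((-12*1114)) = 4365121488/(-13368) = 4365121488*(-1/13368) = -181880062/557 ≈ -3.2654e+5)
Y = -181880062/557 ≈ -3.2654e+5
-Y = -1*(-181880062/557) = 181880062/557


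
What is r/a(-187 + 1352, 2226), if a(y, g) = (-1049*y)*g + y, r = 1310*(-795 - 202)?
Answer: 261214/544072009 ≈ 0.00048011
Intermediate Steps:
r = -1306070 (r = 1310*(-997) = -1306070)
a(y, g) = y - 1049*g*y (a(y, g) = -1049*g*y + y = y - 1049*g*y)
r/a(-187 + 1352, 2226) = -1306070*1/((1 - 1049*2226)*(-187 + 1352)) = -1306070*1/(1165*(1 - 2335074)) = -1306070/(1165*(-2335073)) = -1306070/(-2720360045) = -1306070*(-1/2720360045) = 261214/544072009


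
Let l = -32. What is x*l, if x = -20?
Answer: 640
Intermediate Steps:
x*l = -20*(-32) = 640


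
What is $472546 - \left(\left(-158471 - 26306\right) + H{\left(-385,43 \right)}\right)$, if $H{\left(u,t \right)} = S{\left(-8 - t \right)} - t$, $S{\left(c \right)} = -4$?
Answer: $657370$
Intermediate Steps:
$H{\left(u,t \right)} = -4 - t$
$472546 - \left(\left(-158471 - 26306\right) + H{\left(-385,43 \right)}\right) = 472546 - \left(\left(-158471 - 26306\right) - 47\right) = 472546 - \left(-184777 - 47\right) = 472546 - -184824 = 472546 + 184824 = 657370$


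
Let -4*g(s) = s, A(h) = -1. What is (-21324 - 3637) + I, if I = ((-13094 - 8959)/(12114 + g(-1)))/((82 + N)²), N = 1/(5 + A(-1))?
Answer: -130921298505049/5245034137 ≈ -24961.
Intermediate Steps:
g(s) = -s/4
N = ¼ (N = 1/(5 - 1) = 1/4 = ¼ ≈ 0.25000)
I = -1411392/5245034137 (I = ((-13094 - 8959)/(12114 - ¼*(-1)))/((82 + ¼)²) = (-22053/(12114 + ¼))/((329/4)²) = (-22053/48457/4)/(108241/16) = -22053*4/48457*(16/108241) = -88212/48457*16/108241 = -1411392/5245034137 ≈ -0.00026909)
(-21324 - 3637) + I = (-21324 - 3637) - 1411392/5245034137 = -24961 - 1411392/5245034137 = -130921298505049/5245034137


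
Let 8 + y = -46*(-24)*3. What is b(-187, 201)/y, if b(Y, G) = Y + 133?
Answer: -27/1652 ≈ -0.016344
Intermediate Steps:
b(Y, G) = 133 + Y
y = 3304 (y = -8 - 46*(-24)*3 = -8 + 1104*3 = -8 + 3312 = 3304)
b(-187, 201)/y = (133 - 187)/3304 = -54*1/3304 = -27/1652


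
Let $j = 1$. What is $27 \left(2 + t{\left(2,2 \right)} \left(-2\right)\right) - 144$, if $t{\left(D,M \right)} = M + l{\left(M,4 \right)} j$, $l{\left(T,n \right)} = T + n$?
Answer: $-522$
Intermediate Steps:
$t{\left(D,M \right)} = 4 + 2 M$ ($t{\left(D,M \right)} = M + \left(M + 4\right) 1 = M + \left(4 + M\right) 1 = M + \left(4 + M\right) = 4 + 2 M$)
$27 \left(2 + t{\left(2,2 \right)} \left(-2\right)\right) - 144 = 27 \left(2 + \left(4 + 2 \cdot 2\right) \left(-2\right)\right) - 144 = 27 \left(2 + \left(4 + 4\right) \left(-2\right)\right) - 144 = 27 \left(2 + 8 \left(-2\right)\right) - 144 = 27 \left(2 - 16\right) - 144 = 27 \left(-14\right) - 144 = -378 - 144 = -522$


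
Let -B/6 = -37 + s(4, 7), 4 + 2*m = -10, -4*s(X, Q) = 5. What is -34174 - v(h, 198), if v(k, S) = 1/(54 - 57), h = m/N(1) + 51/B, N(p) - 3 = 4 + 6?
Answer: -102521/3 ≈ -34174.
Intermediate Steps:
s(X, Q) = -5/4 (s(X, Q) = -¼*5 = -5/4)
m = -7 (m = -2 + (½)*(-10) = -2 - 5 = -7)
N(p) = 13 (N(p) = 3 + (4 + 6) = 3 + 10 = 13)
B = 459/2 (B = -6*(-37 - 5/4) = -6*(-153/4) = 459/2 ≈ 229.50)
h = -37/117 (h = -7/13 + 51/(459/2) = -7*1/13 + 51*(2/459) = -7/13 + 2/9 = -37/117 ≈ -0.31624)
v(k, S) = -⅓ (v(k, S) = 1/(-3) = -⅓)
-34174 - v(h, 198) = -34174 - 1*(-⅓) = -34174 + ⅓ = -102521/3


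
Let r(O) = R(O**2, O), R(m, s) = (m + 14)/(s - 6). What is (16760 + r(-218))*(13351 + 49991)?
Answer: 58697479521/56 ≈ 1.0482e+9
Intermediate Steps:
R(m, s) = (14 + m)/(-6 + s)
r(O) = (14 + O**2)/(-6 + O)
(16760 + r(-218))*(13351 + 49991) = (16760 + (14 + (-218)**2)/(-6 - 218))*(13351 + 49991) = (16760 + (14 + 47524)/(-224))*63342 = (16760 - 1/224*47538)*63342 = (16760 - 23769/112)*63342 = (1853351/112)*63342 = 58697479521/56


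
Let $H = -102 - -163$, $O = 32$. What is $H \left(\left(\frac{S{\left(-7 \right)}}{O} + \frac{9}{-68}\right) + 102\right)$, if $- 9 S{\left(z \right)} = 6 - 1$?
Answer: $\frac{30418199}{4896} \approx 6212.9$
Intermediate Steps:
$S{\left(z \right)} = - \frac{5}{9}$ ($S{\left(z \right)} = - \frac{6 - 1}{9} = \left(- \frac{1}{9}\right) 5 = - \frac{5}{9}$)
$H = 61$ ($H = -102 + 163 = 61$)
$H \left(\left(\frac{S{\left(-7 \right)}}{O} + \frac{9}{-68}\right) + 102\right) = 61 \left(\left(- \frac{5}{9 \cdot 32} + \frac{9}{-68}\right) + 102\right) = 61 \left(\left(\left(- \frac{5}{9}\right) \frac{1}{32} + 9 \left(- \frac{1}{68}\right)\right) + 102\right) = 61 \left(\left(- \frac{5}{288} - \frac{9}{68}\right) + 102\right) = 61 \left(- \frac{733}{4896} + 102\right) = 61 \cdot \frac{498659}{4896} = \frac{30418199}{4896}$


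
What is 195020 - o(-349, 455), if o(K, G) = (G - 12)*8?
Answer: 191476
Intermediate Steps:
o(K, G) = -96 + 8*G (o(K, G) = (-12 + G)*8 = -96 + 8*G)
195020 - o(-349, 455) = 195020 - (-96 + 8*455) = 195020 - (-96 + 3640) = 195020 - 1*3544 = 195020 - 3544 = 191476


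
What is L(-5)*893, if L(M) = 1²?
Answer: 893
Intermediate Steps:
L(M) = 1
L(-5)*893 = 1*893 = 893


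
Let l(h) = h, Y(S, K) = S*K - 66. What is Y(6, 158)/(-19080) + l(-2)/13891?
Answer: -682779/14724460 ≈ -0.046370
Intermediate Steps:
Y(S, K) = -66 + K*S (Y(S, K) = K*S - 66 = -66 + K*S)
Y(6, 158)/(-19080) + l(-2)/13891 = (-66 + 158*6)/(-19080) - 2/13891 = (-66 + 948)*(-1/19080) - 2*1/13891 = 882*(-1/19080) - 2/13891 = -49/1060 - 2/13891 = -682779/14724460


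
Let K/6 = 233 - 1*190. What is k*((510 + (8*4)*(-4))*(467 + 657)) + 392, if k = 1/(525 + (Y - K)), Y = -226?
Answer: 445440/41 ≈ 10864.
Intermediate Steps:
K = 258 (K = 6*(233 - 1*190) = 6*(233 - 190) = 6*43 = 258)
k = 1/41 (k = 1/(525 + (-226 - 1*258)) = 1/(525 + (-226 - 258)) = 1/(525 - 484) = 1/41 ≈ 0.024390)
k*((510 + (8*4)*(-4))*(467 + 657)) + 392 = ((510 + (8*4)*(-4))*(467 + 657))/41 + 392 = ((510 + 32*(-4))*1124)/41 + 392 = ((510 - 128)*1124)/41 + 392 = (382*1124)/41 + 392 = (1/41)*429368 + 392 = 429368/41 + 392 = 445440/41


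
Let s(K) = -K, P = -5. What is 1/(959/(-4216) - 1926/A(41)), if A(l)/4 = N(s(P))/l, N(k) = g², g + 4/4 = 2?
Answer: -4216/83231123 ≈ -5.0654e-5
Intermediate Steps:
g = 1 (g = -1 + 2 = 1)
N(k) = 1 (N(k) = 1² = 1)
A(l) = 4/l (A(l) = 4*(1/l) = 4/l)
1/(959/(-4216) - 1926/A(41)) = 1/(959/(-4216) - 1926/(4/41)) = 1/(959*(-1/4216) - 1926/(4*(1/41))) = 1/(-959/4216 - 1926/4/41) = 1/(-959/4216 - 1926*41/4) = 1/(-959/4216 - 39483/2) = 1/(-83231123/4216) = -4216/83231123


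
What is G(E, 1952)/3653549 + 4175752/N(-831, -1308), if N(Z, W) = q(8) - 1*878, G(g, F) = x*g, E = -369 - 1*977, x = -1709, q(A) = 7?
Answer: -15254310970354/3182241179 ≈ -4793.6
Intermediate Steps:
E = -1346 (E = -369 - 977 = -1346)
G(g, F) = -1709*g
N(Z, W) = -871 (N(Z, W) = 7 - 1*878 = 7 - 878 = -871)
G(E, 1952)/3653549 + 4175752/N(-831, -1308) = -1709*(-1346)/3653549 + 4175752/(-871) = 2300314*(1/3653549) + 4175752*(-1/871) = 2300314/3653549 - 4175752/871 = -15254310970354/3182241179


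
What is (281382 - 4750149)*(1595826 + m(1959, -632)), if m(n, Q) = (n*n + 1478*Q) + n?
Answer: -20115573710790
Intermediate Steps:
m(n, Q) = n + n**2 + 1478*Q (m(n, Q) = (n**2 + 1478*Q) + n = n + n**2 + 1478*Q)
(281382 - 4750149)*(1595826 + m(1959, -632)) = (281382 - 4750149)*(1595826 + (1959 + 1959**2 + 1478*(-632))) = -4468767*(1595826 + (1959 + 3837681 - 934096)) = -4468767*(1595826 + 2905544) = -4468767*4501370 = -20115573710790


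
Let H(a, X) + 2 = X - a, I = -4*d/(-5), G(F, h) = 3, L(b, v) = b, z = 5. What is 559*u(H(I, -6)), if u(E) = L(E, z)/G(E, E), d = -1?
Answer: -6708/5 ≈ -1341.6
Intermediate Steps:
I = -⅘ (I = -4*(-1)/(-5) = 4*(-⅕) = -⅘ ≈ -0.80000)
H(a, X) = -2 + X - a (H(a, X) = -2 + (X - a) = -2 + X - a)
u(E) = E/3
559*u(H(I, -6)) = 559*((-2 - 6 - 1*(-⅘))/3) = 559*((-2 - 6 + ⅘)/3) = 559*((⅓)*(-36/5)) = 559*(-12/5) = -6708/5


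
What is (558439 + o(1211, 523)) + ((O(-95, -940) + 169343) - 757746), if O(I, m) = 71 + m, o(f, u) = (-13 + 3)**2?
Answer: -30733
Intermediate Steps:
o(f, u) = 100 (o(f, u) = (-10)**2 = 100)
(558439 + o(1211, 523)) + ((O(-95, -940) + 169343) - 757746) = (558439 + 100) + (((71 - 940) + 169343) - 757746) = 558539 + ((-869 + 169343) - 757746) = 558539 + (168474 - 757746) = 558539 - 589272 = -30733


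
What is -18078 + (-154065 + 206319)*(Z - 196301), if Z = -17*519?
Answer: -10718567574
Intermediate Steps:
Z = -8823
-18078 + (-154065 + 206319)*(Z - 196301) = -18078 + (-154065 + 206319)*(-8823 - 196301) = -18078 + 52254*(-205124) = -18078 - 10718549496 = -10718567574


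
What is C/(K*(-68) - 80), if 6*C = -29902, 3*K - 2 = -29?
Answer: -14951/1596 ≈ -9.3678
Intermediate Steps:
K = -9 (K = ⅔ + (⅓)*(-29) = ⅔ - 29/3 = -9)
C = -14951/3 (C = (⅙)*(-29902) = -14951/3 ≈ -4983.7)
C/(K*(-68) - 80) = -14951/(3*(-9*(-68) - 80)) = -14951/(3*(612 - 80)) = -14951/3/532 = -14951/3*1/532 = -14951/1596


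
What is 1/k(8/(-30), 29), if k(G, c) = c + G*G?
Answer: 225/6541 ≈ 0.034398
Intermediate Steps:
k(G, c) = c + G²
1/k(8/(-30), 29) = 1/(29 + (8/(-30))²) = 1/(29 + (8*(-1/30))²) = 1/(29 + (-4/15)²) = 1/(29 + 16/225) = 1/(6541/225) = 225/6541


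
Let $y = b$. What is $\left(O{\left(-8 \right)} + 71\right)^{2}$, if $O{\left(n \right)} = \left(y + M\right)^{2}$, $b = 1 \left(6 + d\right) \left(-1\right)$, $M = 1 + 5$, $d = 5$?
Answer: $9216$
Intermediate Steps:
$M = 6$
$b = -11$ ($b = 1 \left(6 + 5\right) \left(-1\right) = 1 \cdot 11 \left(-1\right) = 11 \left(-1\right) = -11$)
$y = -11$
$O{\left(n \right)} = 25$ ($O{\left(n \right)} = \left(-11 + 6\right)^{2} = \left(-5\right)^{2} = 25$)
$\left(O{\left(-8 \right)} + 71\right)^{2} = \left(25 + 71\right)^{2} = 96^{2} = 9216$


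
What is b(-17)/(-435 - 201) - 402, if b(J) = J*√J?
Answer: -402 + 17*I*√17/636 ≈ -402.0 + 0.11021*I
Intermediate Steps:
b(J) = J^(3/2)
b(-17)/(-435 - 201) - 402 = (-17)^(3/2)/(-435 - 201) - 402 = -17*I*√17/(-636) - 402 = -17*I*√17*(-1/636) - 402 = 17*I*√17/636 - 402 = -402 + 17*I*√17/636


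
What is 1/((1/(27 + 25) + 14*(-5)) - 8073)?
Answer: -52/423435 ≈ -0.00012281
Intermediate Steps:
1/((1/(27 + 25) + 14*(-5)) - 8073) = 1/((1/52 - 70) - 8073) = 1/(-3639/52 - 8073) = 1/(-423435/52) = -52/423435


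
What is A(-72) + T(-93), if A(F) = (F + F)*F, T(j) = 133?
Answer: 10501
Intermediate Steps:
A(F) = 2*F² (A(F) = (2*F)*F = 2*F²)
A(-72) + T(-93) = 2*(-72)² + 133 = 2*5184 + 133 = 10368 + 133 = 10501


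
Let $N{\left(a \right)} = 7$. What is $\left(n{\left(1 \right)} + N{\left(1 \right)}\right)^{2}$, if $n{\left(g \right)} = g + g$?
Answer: $81$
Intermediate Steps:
$n{\left(g \right)} = 2 g$
$\left(n{\left(1 \right)} + N{\left(1 \right)}\right)^{2} = \left(2 \cdot 1 + 7\right)^{2} = \left(2 + 7\right)^{2} = 9^{2} = 81$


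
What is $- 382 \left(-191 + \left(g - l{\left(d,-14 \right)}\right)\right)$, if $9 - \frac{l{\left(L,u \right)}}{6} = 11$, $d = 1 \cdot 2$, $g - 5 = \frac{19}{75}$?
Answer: $\frac{4977842}{75} \approx 66371.0$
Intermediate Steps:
$g = \frac{394}{75}$ ($g = 5 + \frac{19}{75} = \frac{394}{75} \approx 5.2533$)
$d = 2$
$l{\left(L,u \right)} = -12$ ($l{\left(L,u \right)} = 54 - 66 = -12$)
$- 382 \left(-191 + \left(g - l{\left(d,-14 \right)}\right)\right) = - 382 \left(-191 + \left(\frac{394}{75} - -12\right)\right) = - 382 \left(-191 + \left(\frac{394}{75} + 12\right)\right) = - 382 \left(-191 + \frac{1294}{75}\right) = \left(-382\right) \left(- \frac{13031}{75}\right) = \frac{4977842}{75}$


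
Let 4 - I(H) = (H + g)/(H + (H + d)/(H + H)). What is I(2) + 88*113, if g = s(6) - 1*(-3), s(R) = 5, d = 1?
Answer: 109388/11 ≈ 9944.4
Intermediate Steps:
g = 8 (g = 5 - 1*(-3) = 5 + 3 = 8)
I(H) = 4 - (8 + H)/(H + (1 + H)/(2*H)) (I(H) = 4 - (H + 8)/(H + (H + 1)/(H + H)) = 4 - (8 + H)/(H + (1 + H)/((2*H))) = 4 - (8 + H)/(H + (1 + H)*(1/(2*H))) = 4 - (8 + H)/(H + (1 + H)/(2*H)))
I(2) + 88*113 = 2*(2 - 6*2 + 3*2²)/(1 + 2 + 2*2²) + 88*113 = 2*(2 - 12 + 3*4)/(1 + 2 + 2*4) + 9944 = 2*(2 - 12 + 12)/(1 + 2 + 8) + 9944 = 2*2/11 + 9944 = 2*(1/11)*2 + 9944 = 4/11 + 9944 = 109388/11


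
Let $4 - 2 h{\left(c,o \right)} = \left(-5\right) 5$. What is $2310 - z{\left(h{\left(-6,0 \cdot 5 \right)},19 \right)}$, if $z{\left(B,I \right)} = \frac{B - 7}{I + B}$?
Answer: $\frac{154755}{67} \approx 2309.8$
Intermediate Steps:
$h{\left(c,o \right)} = \frac{29}{2}$ ($h{\left(c,o \right)} = 2 - \frac{\left(-5\right) 5}{2} = 2 - - \frac{25}{2} = 2 + \frac{25}{2} = \frac{29}{2}$)
$z{\left(B,I \right)} = \frac{-7 + B}{B + I}$
$2310 - z{\left(h{\left(-6,0 \cdot 5 \right)},19 \right)} = 2310 - \frac{-7 + \frac{29}{2}}{\frac{29}{2} + 19} = 2310 - \frac{1}{\frac{67}{2}} \cdot \frac{15}{2} = 2310 - \frac{2}{67} \cdot \frac{15}{2} = 2310 - \frac{15}{67} = \frac{154755}{67}$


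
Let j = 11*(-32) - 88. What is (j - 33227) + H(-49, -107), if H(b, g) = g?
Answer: -33774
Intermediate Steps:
j = -440 (j = -352 - 88 = -440)
(j - 33227) + H(-49, -107) = (-440 - 33227) - 107 = -33667 - 107 = -33774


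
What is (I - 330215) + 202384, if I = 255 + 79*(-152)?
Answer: -139584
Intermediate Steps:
I = -11753 (I = 255 - 12008 = -11753)
(I - 330215) + 202384 = (-11753 - 330215) + 202384 = -341968 + 202384 = -139584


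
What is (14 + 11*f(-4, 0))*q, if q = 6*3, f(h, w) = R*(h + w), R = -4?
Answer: 3420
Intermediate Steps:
f(h, w) = -4*h - 4*w (f(h, w) = -4*(h + w) = -4*h - 4*w)
q = 18
(14 + 11*f(-4, 0))*q = (14 + 11*(-4*(-4) - 4*0))*18 = (14 + 11*(16 + 0))*18 = (14 + 11*16)*18 = (14 + 176)*18 = 190*18 = 3420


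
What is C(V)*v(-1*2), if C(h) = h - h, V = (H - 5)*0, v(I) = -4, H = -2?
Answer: 0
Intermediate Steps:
V = 0 (V = (-2 - 5)*0 = -7*0 = 0)
C(h) = 0
C(V)*v(-1*2) = 0*(-4) = 0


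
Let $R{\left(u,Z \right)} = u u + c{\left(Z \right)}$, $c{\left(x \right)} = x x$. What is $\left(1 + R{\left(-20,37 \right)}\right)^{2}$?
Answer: $3132900$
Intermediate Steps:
$c{\left(x \right)} = x^{2}$
$R{\left(u,Z \right)} = Z^{2} + u^{2}$ ($R{\left(u,Z \right)} = u u + Z^{2} = u^{2} + Z^{2} = Z^{2} + u^{2}$)
$\left(1 + R{\left(-20,37 \right)}\right)^{2} = \left(1 + \left(37^{2} + \left(-20\right)^{2}\right)\right)^{2} = \left(1 + \left(1369 + 400\right)\right)^{2} = \left(1 + 1769\right)^{2} = 1770^{2} = 3132900$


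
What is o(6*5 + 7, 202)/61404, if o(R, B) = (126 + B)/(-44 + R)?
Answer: -82/107457 ≈ -0.00076310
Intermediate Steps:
o(R, B) = (126 + B)/(-44 + R)
o(6*5 + 7, 202)/61404 = ((126 + 202)/(-44 + (6*5 + 7)))/61404 = (328/(-44 + (30 + 7)))*(1/61404) = (328/(-44 + 37))*(1/61404) = (328/(-7))*(1/61404) = -⅐*328*(1/61404) = -328/7*1/61404 = -82/107457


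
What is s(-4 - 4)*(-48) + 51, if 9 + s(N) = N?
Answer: 867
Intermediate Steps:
s(N) = -9 + N
s(-4 - 4)*(-48) + 51 = (-9 + (-4 - 4))*(-48) + 51 = (-9 - 8)*(-48) + 51 = -17*(-48) + 51 = 816 + 51 = 867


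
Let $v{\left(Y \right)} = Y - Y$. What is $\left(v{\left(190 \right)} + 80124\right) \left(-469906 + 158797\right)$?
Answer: $-24927297516$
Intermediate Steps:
$v{\left(Y \right)} = 0$
$\left(v{\left(190 \right)} + 80124\right) \left(-469906 + 158797\right) = \left(0 + 80124\right) \left(-469906 + 158797\right) = 80124 \left(-311109\right) = -24927297516$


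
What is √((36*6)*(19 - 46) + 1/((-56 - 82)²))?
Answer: I*√111064607/138 ≈ 76.368*I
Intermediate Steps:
√((36*6)*(19 - 46) + 1/((-56 - 82)²)) = √(216*(-27) + 1/((-138)²)) = √(-5832 + 1/19044) = √(-111064607/19044) = I*√111064607/138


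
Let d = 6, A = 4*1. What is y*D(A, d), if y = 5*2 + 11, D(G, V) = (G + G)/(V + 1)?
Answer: 24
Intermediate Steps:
A = 4
D(G, V) = 2*G/(1 + V) (D(G, V) = (2*G)/(1 + V) = 2*G/(1 + V))
y = 21 (y = 10 + 11 = 21)
y*D(A, d) = 21*(2*4/(1 + 6)) = 21*(2*4/7) = 21*(2*4*(⅐)) = 21*(8/7) = 24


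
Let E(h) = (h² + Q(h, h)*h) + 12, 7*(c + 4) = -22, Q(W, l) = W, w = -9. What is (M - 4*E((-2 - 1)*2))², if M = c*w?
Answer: 3617604/49 ≈ 73829.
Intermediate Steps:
c = -50/7 (c = -4 + (⅐)*(-22) = -4 - 22/7 = -50/7 ≈ -7.1429)
E(h) = 12 + 2*h² (E(h) = (h² + h*h) + 12 = (h² + h²) + 12 = 2*h² + 12 = 12 + 2*h²)
M = 450/7 (M = -50/7*(-9) = 450/7 ≈ 64.286)
(M - 4*E((-2 - 1)*2))² = (450/7 - 4*(12 + 2*((-2 - 1)*2)²))² = (450/7 - 4*(12 + 2*(-3*2)²))² = (450/7 - 4*(12 + 2*(-6)²))² = (450/7 - 4*(12 + 2*36))² = (450/7 - 4*(12 + 72))² = (450/7 - 4*84)² = (450/7 - 336)² = (-1902/7)² = 3617604/49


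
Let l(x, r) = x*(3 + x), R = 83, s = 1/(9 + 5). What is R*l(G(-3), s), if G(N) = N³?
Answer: 53784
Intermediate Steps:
s = 1/14 ≈ 0.071429
R*l(G(-3), s) = 83*((-3)³*(3 + (-3)³)) = 83*(-27*(3 - 27)) = 83*(-27*(-24)) = 83*648 = 53784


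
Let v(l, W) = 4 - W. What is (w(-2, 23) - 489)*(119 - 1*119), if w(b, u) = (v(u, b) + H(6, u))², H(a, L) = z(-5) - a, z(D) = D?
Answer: 0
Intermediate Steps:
H(a, L) = -5 - a
w(b, u) = (-7 - b)² (w(b, u) = ((4 - b) + (-5 - 1*6))² = ((4 - b) + (-5 - 6))² = ((4 - b) - 11)² = (-7 - b)²)
(w(-2, 23) - 489)*(119 - 1*119) = ((7 - 2)² - 489)*(119 - 1*119) = (5² - 489)*(119 - 119) = (25 - 489)*0 = -464*0 = 0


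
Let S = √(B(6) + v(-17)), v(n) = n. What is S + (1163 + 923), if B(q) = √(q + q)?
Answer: 2086 + √(-17 + 2*√3) ≈ 2086.0 + 3.6791*I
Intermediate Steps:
B(q) = √2*√q (B(q) = √(2*q) = √2*√q)
S = √(-17 + 2*√3) (S = √(√2*√6 - 17) = √(2*√3 - 17) = √(-17 + 2*√3) ≈ 3.6791*I)
S + (1163 + 923) = √(-17 + 2*√3) + (1163 + 923) = √(-17 + 2*√3) + 2086 = 2086 + √(-17 + 2*√3)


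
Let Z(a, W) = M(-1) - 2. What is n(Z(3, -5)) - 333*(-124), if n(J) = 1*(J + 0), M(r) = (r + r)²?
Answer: 41294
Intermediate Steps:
M(r) = 4*r² (M(r) = (2*r)² = 4*r²)
Z(a, W) = 2 (Z(a, W) = 4*(-1)² - 2 = 4*1 - 2 = 4 - 2 = 2)
n(J) = J (n(J) = 1*J = J)
n(Z(3, -5)) - 333*(-124) = 2 - 333*(-124) = 2 + 41292 = 41294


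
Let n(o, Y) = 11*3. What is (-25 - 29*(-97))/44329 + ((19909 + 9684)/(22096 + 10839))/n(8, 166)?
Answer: 4341979837/48179195295 ≈ 0.090122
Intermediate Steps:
n(o, Y) = 33
(-25 - 29*(-97))/44329 + ((19909 + 9684)/(22096 + 10839))/n(8, 166) = (-25 - 29*(-97))/44329 + ((19909 + 9684)/(22096 + 10839))/33 = (-25 + 2813)*(1/44329) + (29593/32935)*(1/33) = 2788*(1/44329) + (29593*(1/32935))*(1/33) = 2788/44329 + (29593/32935)*(1/33) = 2788/44329 + 29593/1086855 = 4341979837/48179195295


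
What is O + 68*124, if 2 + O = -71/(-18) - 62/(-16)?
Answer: 607523/72 ≈ 8437.8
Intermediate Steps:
O = 419/72 (O = -2 + (-71/(-18) - 62/(-16)) = -2 + (-71*(-1/18) - 62*(-1/16)) = -2 + (71/18 + 31/8) = -2 + 563/72 = 419/72 ≈ 5.8194)
O + 68*124 = 419/72 + 68*124 = 419/72 + 8432 = 607523/72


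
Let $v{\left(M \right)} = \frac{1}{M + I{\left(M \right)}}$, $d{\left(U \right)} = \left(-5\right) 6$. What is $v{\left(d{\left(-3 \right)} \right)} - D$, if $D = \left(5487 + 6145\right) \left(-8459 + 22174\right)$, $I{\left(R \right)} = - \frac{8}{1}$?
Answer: $- \frac{6062249441}{38} \approx -1.5953 \cdot 10^{8}$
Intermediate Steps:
$d{\left(U \right)} = -30$
$I{\left(R \right)} = -8$ ($I{\left(R \right)} = \left(-8\right) 1 = -8$)
$v{\left(M \right)} = \frac{1}{-8 + M}$ ($v{\left(M \right)} = \frac{1}{M - 8} = \frac{1}{-8 + M}$)
$D = 159532880$ ($D = 11632 \cdot 13715 = 159532880$)
$v{\left(d{\left(-3 \right)} \right)} - D = \frac{1}{-8 - 30} - 159532880 = \frac{1}{-38} - 159532880 = - \frac{1}{38} - 159532880 = - \frac{6062249441}{38}$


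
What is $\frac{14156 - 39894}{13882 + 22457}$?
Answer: $- \frac{25738}{36339} \approx -0.70827$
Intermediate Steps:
$\frac{14156 - 39894}{13882 + 22457} = - \frac{25738}{36339}$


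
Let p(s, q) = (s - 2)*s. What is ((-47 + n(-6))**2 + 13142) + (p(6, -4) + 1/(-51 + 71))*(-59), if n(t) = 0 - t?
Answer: 268081/20 ≈ 13404.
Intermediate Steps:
n(t) = -t
p(s, q) = s*(-2 + s) (p(s, q) = (-2 + s)*s = s*(-2 + s))
((-47 + n(-6))**2 + 13142) + (p(6, -4) + 1/(-51 + 71))*(-59) = ((-47 - 1*(-6))**2 + 13142) + (6*(-2 + 6) + 1/(-51 + 71))*(-59) = ((-47 + 6)**2 + 13142) + (6*4 + 1/20)*(-59) = ((-41)**2 + 13142) + (24 + 1/20)*(-59) = (1681 + 13142) + (481/20)*(-59) = 14823 - 28379/20 = 268081/20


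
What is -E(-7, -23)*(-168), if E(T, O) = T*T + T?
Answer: 7056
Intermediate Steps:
E(T, O) = T + T**2 (E(T, O) = T**2 + T = T + T**2)
-E(-7, -23)*(-168) = -(-7*(1 - 7))*(-168) = -(-7*(-6))*(-168) = -42*(-168) = -1*(-7056) = 7056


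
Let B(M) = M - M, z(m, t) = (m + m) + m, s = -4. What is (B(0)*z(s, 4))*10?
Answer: 0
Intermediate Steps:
z(m, t) = 3*m (z(m, t) = 2*m + m = 3*m)
B(M) = 0
(B(0)*z(s, 4))*10 = (0*(3*(-4)))*10 = (0*(-12))*10 = 0*10 = 0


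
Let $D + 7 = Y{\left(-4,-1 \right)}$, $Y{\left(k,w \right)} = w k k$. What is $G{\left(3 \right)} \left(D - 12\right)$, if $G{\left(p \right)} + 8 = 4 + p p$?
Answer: $-175$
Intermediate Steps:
$G{\left(p \right)} = -4 + p^{2}$ ($G{\left(p \right)} = -8 + \left(4 + p p\right) = -8 + \left(4 + p^{2}\right) = -4 + p^{2}$)
$Y{\left(k,w \right)} = w k^{2}$ ($Y{\left(k,w \right)} = k w k = w k^{2}$)
$D = -23$ ($D = -7 - \left(-4\right)^{2} = -7 - 16 = -23$)
$G{\left(3 \right)} \left(D - 12\right) = \left(-4 + 3^{2}\right) \left(-23 - 12\right) = \left(-4 + 9\right) \left(-35\right) = 5 \left(-35\right) = -175$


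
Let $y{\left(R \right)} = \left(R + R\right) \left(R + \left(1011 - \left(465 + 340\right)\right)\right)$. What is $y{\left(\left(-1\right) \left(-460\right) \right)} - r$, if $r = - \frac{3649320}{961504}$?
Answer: $\frac{73642047525}{120188} \approx 6.1272 \cdot 10^{5}$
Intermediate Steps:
$y{\left(R \right)} = 2 R \left(206 + R\right)$ ($y{\left(R \right)} = 2 R \left(R + \left(1011 - 805\right)\right) = 2 R \left(R + 206\right) = 2 R \left(206 + R\right)$)
$r = - \frac{456165}{120188}$ ($r = \left(-3649320\right) \frac{1}{961504} = - \frac{456165}{120188} \approx -3.7954$)
$y{\left(\left(-1\right) \left(-460\right) \right)} - r = 2 \left(\left(-1\right) \left(-460\right)\right) \left(206 - -460\right) - - \frac{456165}{120188} = 2 \cdot 460 \left(206 + 460\right) + \frac{456165}{120188} = 2 \cdot 460 \cdot 666 + \frac{456165}{120188} = 612720 + \frac{456165}{120188} = \frac{73642047525}{120188}$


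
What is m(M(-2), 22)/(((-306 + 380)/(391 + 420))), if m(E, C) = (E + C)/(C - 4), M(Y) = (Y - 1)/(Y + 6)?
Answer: 68935/5328 ≈ 12.938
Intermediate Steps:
M(Y) = (-1 + Y)/(6 + Y)
m(E, C) = (C + E)/(-4 + C)
m(M(-2), 22)/(((-306 + 380)/(391 + 420))) = ((22 + (-1 - 2)/(6 - 2))/(-4 + 22))/(((-306 + 380)/(391 + 420))) = ((22 - 3/4)/18)/((74/811)) = ((22 + (¼)*(-3))/18)/((74*(1/811))) = ((22 - ¾)/18)/(74/811) = ((1/18)*(85/4))*(811/74) = (85/72)*(811/74) = 68935/5328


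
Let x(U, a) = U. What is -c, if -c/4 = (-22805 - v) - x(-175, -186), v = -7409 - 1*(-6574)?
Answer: -87180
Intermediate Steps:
v = -835 (v = -7409 + 6574 = -835)
c = 87180 (c = -4*((-22805 - 1*(-835)) - 1*(-175)) = -4*((-22805 + 835) + 175) = -4*(-21970 + 175) = -4*(-21795) = 87180)
-c = -1*87180 = -87180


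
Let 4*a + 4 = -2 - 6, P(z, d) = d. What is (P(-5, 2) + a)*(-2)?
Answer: 2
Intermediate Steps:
a = -3 (a = -1 + (-2 - 6)/4 = -1 + (¼)*(-8) = -1 - 2 = -3)
(P(-5, 2) + a)*(-2) = (2 - 3)*(-2) = -1*(-2) = 2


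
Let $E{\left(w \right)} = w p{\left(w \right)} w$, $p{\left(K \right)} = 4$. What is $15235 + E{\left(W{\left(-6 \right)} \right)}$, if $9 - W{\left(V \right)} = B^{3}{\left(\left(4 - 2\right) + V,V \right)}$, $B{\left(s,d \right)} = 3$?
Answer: $16531$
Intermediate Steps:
$W{\left(V \right)} = -18$ ($W{\left(V \right)} = 9 - 3^{3} = 9 - 27 = -18$)
$E{\left(w \right)} = 4 w^{2}$ ($E{\left(w \right)} = w 4 w = 4 w w = 4 w^{2}$)
$15235 + E{\left(W{\left(-6 \right)} \right)} = 15235 + 4 \left(-18\right)^{2} = 15235 + 4 \cdot 324 = 15235 + 1296 = 16531$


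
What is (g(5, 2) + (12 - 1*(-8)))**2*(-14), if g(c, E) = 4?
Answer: -8064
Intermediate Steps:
(g(5, 2) + (12 - 1*(-8)))**2*(-14) = (4 + (12 - 1*(-8)))**2*(-14) = (4 + (12 + 8))**2*(-14) = (4 + 20)**2*(-14) = 24**2*(-14) = 576*(-14) = -8064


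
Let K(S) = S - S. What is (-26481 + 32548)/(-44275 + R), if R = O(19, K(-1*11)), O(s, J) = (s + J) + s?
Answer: -6067/44237 ≈ -0.13715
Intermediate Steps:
K(S) = 0
O(s, J) = J + 2*s (O(s, J) = (J + s) + s = J + 2*s)
R = 38 (R = 0 + 2*19 = 0 + 38 = 38)
(-26481 + 32548)/(-44275 + R) = (-26481 + 32548)/(-44275 + 38) = 6067/(-44237) = 6067*(-1/44237) = -6067/44237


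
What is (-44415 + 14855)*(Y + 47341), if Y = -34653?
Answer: -375057280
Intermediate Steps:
(-44415 + 14855)*(Y + 47341) = (-44415 + 14855)*(-34653 + 47341) = -29560*12688 = -375057280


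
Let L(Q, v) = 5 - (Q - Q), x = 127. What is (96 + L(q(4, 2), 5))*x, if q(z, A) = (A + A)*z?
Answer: 12827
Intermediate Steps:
q(z, A) = 2*A*z (q(z, A) = (2*A)*z = 2*A*z)
L(Q, v) = 5 (L(Q, v) = 5 - 1*0 = 5 + 0 = 5)
(96 + L(q(4, 2), 5))*x = (96 + 5)*127 = 101*127 = 12827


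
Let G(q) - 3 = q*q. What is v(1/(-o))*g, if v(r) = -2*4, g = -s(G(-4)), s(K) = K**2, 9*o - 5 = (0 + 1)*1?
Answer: 2888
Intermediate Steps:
o = 2/3 (o = 5/9 + ((0 + 1)*1)/9 = 5/9 + (1*1)/9 = 5/9 + (1/9)*1 = 5/9 + 1/9 = 2/3 ≈ 0.66667)
G(q) = 3 + q**2 (G(q) = 3 + q*q = 3 + q**2)
g = -361 (g = -(3 + (-4)**2)**2 = -(3 + 16)**2 = -1*19**2 = -1*361 = -361)
v(r) = -8
v(1/(-o))*g = -8*(-361) = 2888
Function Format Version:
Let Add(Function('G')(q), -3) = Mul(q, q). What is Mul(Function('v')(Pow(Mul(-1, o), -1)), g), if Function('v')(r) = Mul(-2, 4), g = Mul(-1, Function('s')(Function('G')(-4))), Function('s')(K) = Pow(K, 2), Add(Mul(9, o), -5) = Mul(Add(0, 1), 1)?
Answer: 2888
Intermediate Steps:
o = Rational(2, 3) (o = Add(Rational(5, 9), Mul(Rational(1, 9), Mul(Add(0, 1), 1))) = Add(Rational(5, 9), Mul(Rational(1, 9), Mul(1, 1))) = Add(Rational(5, 9), Mul(Rational(1, 9), 1)) = Add(Rational(5, 9), Rational(1, 9)) = Rational(2, 3) ≈ 0.66667)
Function('G')(q) = Add(3, Pow(q, 2)) (Function('G')(q) = Add(3, Mul(q, q)) = Add(3, Pow(q, 2)))
g = -361 (g = Mul(-1, Pow(Add(3, Pow(-4, 2)), 2)) = Mul(-1, Pow(Add(3, 16), 2)) = Mul(-1, Pow(19, 2)) = Mul(-1, 361) = -361)
Function('v')(r) = -8
Mul(Function('v')(Pow(Mul(-1, o), -1)), g) = Mul(-8, -361) = 2888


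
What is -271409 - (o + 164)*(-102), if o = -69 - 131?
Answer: -275081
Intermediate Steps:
o = -200
-271409 - (o + 164)*(-102) = -271409 - (-200 + 164)*(-102) = -271409 - (-36)*(-102) = -271409 - 1*3672 = -271409 - 3672 = -275081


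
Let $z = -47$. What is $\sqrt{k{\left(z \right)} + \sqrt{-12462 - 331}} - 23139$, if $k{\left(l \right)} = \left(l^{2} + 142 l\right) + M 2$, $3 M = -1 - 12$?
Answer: $-23139 + \frac{\sqrt{-40263 + 9 i \sqrt{12793}}}{3} \approx -23138.0 + 66.891 i$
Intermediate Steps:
$M = - \frac{13}{3}$ ($M = \frac{-1 - 12}{3} = \frac{1}{3} \left(-13\right) = - \frac{13}{3} \approx -4.3333$)
$k{\left(l \right)} = - \frac{26}{3} + l^{2} + 142 l$ ($k{\left(l \right)} = \left(l^{2} + 142 l\right) - \frac{26}{3} = - \frac{26}{3} + l^{2} + 142 l$)
$\sqrt{k{\left(z \right)} + \sqrt{-12462 - 331}} - 23139 = \sqrt{\left(- \frac{26}{3} + \left(-47\right)^{2} + 142 \left(-47\right)\right) + \sqrt{-12462 - 331}} - 23139 = \sqrt{\left(- \frac{26}{3} + 2209 - 6674\right) + \sqrt{-12793}} - 23139 = \sqrt{- \frac{13421}{3} + i \sqrt{12793}} - 23139 = -23139 + \sqrt{- \frac{13421}{3} + i \sqrt{12793}}$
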